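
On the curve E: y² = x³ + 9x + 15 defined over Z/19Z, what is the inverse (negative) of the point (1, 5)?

(1, 14)

-(1, 5) = (1, -5 mod 19) = (1, 14).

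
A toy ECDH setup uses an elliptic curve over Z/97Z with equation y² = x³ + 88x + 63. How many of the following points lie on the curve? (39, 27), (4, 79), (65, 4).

(39, 27): 27² ≡ 50, rhs ≡ 55 → off.
(4, 79): 79² ≡ 33, rhs ≡ 91 → off.
(65, 4): 4² ≡ 16, rhs ≡ 78 → off.

0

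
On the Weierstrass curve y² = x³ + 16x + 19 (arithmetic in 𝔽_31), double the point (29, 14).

tangent at (29, 14): λ = (3·29² + 16)/(2·14) ≡ 28/28. 28⁻¹ ≡ 10 (mod 31), so λ ≡ 28·10 ≡ 1.
  x = λ² - 29 - 29 = 1 - 58 ≡ 5; y = λ·(29 - 5) - 14 ≡ 10. → (5, 10)

(5, 10)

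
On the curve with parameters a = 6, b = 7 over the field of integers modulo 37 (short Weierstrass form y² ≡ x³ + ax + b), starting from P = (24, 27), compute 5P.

Repeated addition: build up to 5P.
2P: tangent at (24, 27): λ = (3·24² + 6)/(2·27) ≡ 32/17. 17⁻¹ ≡ 24 (mod 37), so λ ≡ 32·24 ≡ 28.
  x = λ² - 24 - 24 = 784 - 48 ≡ 33; y = λ·(24 - 33) - 27 ≡ 17. → (33, 17)
3P: (33, 17) + (24, 27). λ = (27 - 17)/(24 - 33) ≡ 10/28 mod 37. 28⁻¹ ≡ 4 (mod 37) since 28·4 = 112 ≡ 1, so λ ≡ 3.
  x = λ² - 33 - 24 = 9 - 57 ≡ 26; y = λ·(33 - 26) - 17 ≡ 4. → (26, 4)
4P: (26, 4) + (24, 27). λ = (27 - 4)/(24 - 26) ≡ 23/35 mod 37. 35⁻¹ ≡ 18 (mod 37) since 35·18 = 630 ≡ 1, so λ ≡ 7.
  x = λ² - 26 - 24 = 49 - 50 ≡ 36; y = λ·(26 - 36) - 4 ≡ 0. → (36, 0)
5P: (36, 0) + (24, 27). λ = (27 - 0)/(24 - 36) ≡ 27/25 mod 37. 25⁻¹ ≡ 3 (mod 37), so λ ≡ 7.
  x = λ² - 36 - 24 = 49 - 60 ≡ 26; y = λ·(36 - 26) - 0 ≡ 33. → (26, 33)

(26, 33)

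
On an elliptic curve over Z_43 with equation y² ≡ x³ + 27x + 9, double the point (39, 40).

(3, 26)

tangent at (39, 40): λ = (3·39² + 27)/(2·40) ≡ 32/37. 37⁻¹ ≡ 7 (mod 43) since 37·7 = 259 ≡ 1, so λ ≡ 32·7 ≡ 9.
  x = λ² - 39 - 39 = 81 - 78 ≡ 3; y = λ·(39 - 3) - 40 ≡ 26. → (3, 26)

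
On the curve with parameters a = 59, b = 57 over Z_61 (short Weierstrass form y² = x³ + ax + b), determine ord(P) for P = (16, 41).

2P: tangent at (16, 41): λ = (3·16² + 59)/(2·41) ≡ 34/21. 21⁻¹ ≡ 32 (mod 61), so λ ≡ 34·32 ≡ 51.
  x = λ² - 16 - 16 = 2601 - 32 ≡ 7; y = λ·(16 - 7) - 41 ≡ 52. → (7, 52)
3P: (7, 52) + (16, 41). λ = (41 - 52)/(16 - 7) ≡ 50/9 mod 61. 9⁻¹ ≡ 34 (mod 61) since 9·34 = 306 ≡ 1, so λ ≡ 53.
  x = λ² - 7 - 16 = 2809 - 23 ≡ 41; y = λ·(7 - 41) - 52 ≡ 37. → (41, 37)
4P: (41, 37) + (16, 41). λ = (41 - 37)/(16 - 41) ≡ 4/36 mod 61. 36⁻¹ ≡ 39 (mod 61), so λ ≡ 34.
  x = λ² - 41 - 16 = 1156 - 57 ≡ 1; y = λ·(41 - 1) - 37 ≡ 42. → (1, 42)
5P: (1, 42) + (16, 41). λ = (41 - 42)/(16 - 1) ≡ 60/15 mod 61. 15⁻¹ ≡ 57 (mod 61) since 15·57 = 855 ≡ 1, so λ ≡ 4.
  x = λ² - 1 - 16 = 16 - 17 ≡ 60; y = λ·(1 - 60) - 42 ≡ 27. → (60, 27)
6P: (60, 27) + (16, 41). λ = (41 - 27)/(16 - 60) ≡ 14/17 mod 61. 17⁻¹ ≡ 18 (mod 61), so λ ≡ 8.
  x = λ² - 60 - 16 = 64 - 76 ≡ 49; y = λ·(60 - 49) - 27 ≡ 0. → (49, 0)
7P: (49, 0) + (16, 41). λ = (41 - 0)/(16 - 49) ≡ 41/28 mod 61. 28⁻¹ ≡ 24 (mod 61) since 28·24 = 672 ≡ 1, so λ ≡ 8.
  x = λ² - 49 - 16 = 64 - 65 ≡ 60; y = λ·(49 - 60) - 0 ≡ 34. → (60, 34)
8P: (60, 34) + (16, 41). λ = (41 - 34)/(16 - 60) ≡ 7/17 mod 61. 17⁻¹ ≡ 18 (mod 61) since 17·18 = 306 ≡ 1, so λ ≡ 4.
  x = λ² - 60 - 16 = 16 - 76 ≡ 1; y = λ·(60 - 1) - 34 ≡ 19. → (1, 19)
9P: (1, 19) + (16, 41). λ = (41 - 19)/(16 - 1) ≡ 22/15 mod 61. 15⁻¹ ≡ 57 (mod 61), so λ ≡ 34.
  x = λ² - 1 - 16 = 1156 - 17 ≡ 41; y = λ·(1 - 41) - 19 ≡ 24. → (41, 24)
10P: (41, 24) + (16, 41). λ = (41 - 24)/(16 - 41) ≡ 17/36 mod 61. 36⁻¹ ≡ 39 (mod 61) since 36·39 = 1404 ≡ 1, so λ ≡ 53.
  x = λ² - 41 - 16 = 2809 - 57 ≡ 7; y = λ·(41 - 7) - 24 ≡ 9. → (7, 9)
11P: (7, 9) + (16, 41). λ = (41 - 9)/(16 - 7) ≡ 32/9 mod 61. 9⁻¹ ≡ 34 (mod 61) since 9·34 = 306 ≡ 1, so λ ≡ 51.
  x = λ² - 7 - 16 = 2601 - 23 ≡ 16; y = λ·(7 - 16) - 9 ≡ 20. → (16, 20)
12P: (16, 20) + (16, 41): same x and y₁ ≡ -y₂, so the sum is O.
12P = O, so the order is 12.

12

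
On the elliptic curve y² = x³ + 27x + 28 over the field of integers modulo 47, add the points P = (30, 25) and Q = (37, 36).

(17, 29)

(30, 25) + (37, 36). λ = (36 - 25)/(37 - 30) ≡ 11/7 mod 47. 7⁻¹ ≡ 27 (mod 47) since 7·27 = 189 ≡ 1, so λ ≡ 15.
  x = λ² - 30 - 37 = 225 - 67 ≡ 17; y = λ·(30 - 17) - 25 ≡ 29. → (17, 29)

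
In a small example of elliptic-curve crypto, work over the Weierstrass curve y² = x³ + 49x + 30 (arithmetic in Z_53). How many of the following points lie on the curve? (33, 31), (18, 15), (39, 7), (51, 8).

(33, 31): 31² ≡ 7, rhs ≡ 7 → on.
(18, 15): 15² ≡ 13, rhs ≡ 13 → on.
(39, 7): 7² ≡ 49, rhs ≡ 45 → off.
(51, 8): 8² ≡ 11, rhs ≡ 30 → off.

2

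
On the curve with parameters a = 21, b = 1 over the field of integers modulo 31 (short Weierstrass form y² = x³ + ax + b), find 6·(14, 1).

Write Q = (14, 1).
Double-and-add on 6 = (110)₂. Start with Q = (14, 1) for the leading 1-bit.
double: tangent at (14, 1): λ = (3·14² + 21)/(2·1) ≡ 20/2. 2⁻¹ ≡ 16 (mod 31), so λ ≡ 20·16 ≡ 10.
  x = λ² - 14 - 14 = 100 - 28 ≡ 10; y = λ·(14 - 10) - 1 ≡ 8. → (10, 8)
add Q: (10, 8) + (14, 1). λ = (1 - 8)/(14 - 10) ≡ 24/4 mod 31. 4⁻¹ ≡ 8 (mod 31), so λ ≡ 6.
  x = λ² - 10 - 14 = 36 - 24 ≡ 12; y = λ·(10 - 12) - 8 ≡ 11. → (12, 11)
double: tangent at (12, 11): λ = (3·12² + 21)/(2·11) ≡ 19/22. 22⁻¹ ≡ 24 (mod 31), so λ ≡ 19·24 ≡ 22.
  x = λ² - 12 - 12 = 484 - 24 ≡ 26; y = λ·(12 - 26) - 11 ≡ 22. → (26, 22)

(26, 22)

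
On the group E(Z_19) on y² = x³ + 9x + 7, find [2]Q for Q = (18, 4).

(9, 0)

tangent at (18, 4): λ = (3·18² + 9)/(2·4) ≡ 12/8. 8⁻¹ ≡ 12 (mod 19) since 8·12 = 96 ≡ 1, so λ ≡ 12·12 ≡ 11.
  x = λ² - 18 - 18 = 121 - 36 ≡ 9; y = λ·(18 - 9) - 4 ≡ 0. → (9, 0)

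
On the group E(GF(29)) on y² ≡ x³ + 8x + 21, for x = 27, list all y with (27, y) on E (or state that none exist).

x³ + 8x + 21 = 19920 ≡ 26 (mod 29).
26 is a non-residue mod 29; no y exists.

none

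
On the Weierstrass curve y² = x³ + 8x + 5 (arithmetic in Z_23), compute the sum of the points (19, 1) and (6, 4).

(2, 11)

(19, 1) + (6, 4). λ = (4 - 1)/(6 - 19) ≡ 3/10 mod 23. 10⁻¹ ≡ 7 (mod 23), so λ ≡ 21.
  x = λ² - 19 - 6 = 441 - 25 ≡ 2; y = λ·(19 - 2) - 1 ≡ 11. → (2, 11)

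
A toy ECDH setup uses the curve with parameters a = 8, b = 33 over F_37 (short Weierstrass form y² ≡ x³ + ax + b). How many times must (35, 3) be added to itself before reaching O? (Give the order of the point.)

2P: tangent at (35, 3): λ = (3·35² + 8)/(2·3) ≡ 20/6. 6⁻¹ ≡ 31 (mod 37) since 6·31 = 186 ≡ 1, so λ ≡ 20·31 ≡ 28.
  x = λ² - 35 - 35 = 784 - 70 ≡ 11; y = λ·(35 - 11) - 3 ≡ 3. → (11, 3)
3P: (11, 3) + (35, 3). λ = (3 - 3)/(35 - 11) ≡ 0/24 mod 37. 24⁻¹ ≡ 17 (mod 37), so λ ≡ 0.
  x = λ² - 11 - 35 = 0 - 46 ≡ 28; y = λ·(11 - 28) - 3 ≡ 34. → (28, 34)
4P: (28, 34) + (35, 3). λ = (3 - 34)/(35 - 28) ≡ 6/7 mod 37. 7⁻¹ ≡ 16 (mod 37) since 7·16 = 112 ≡ 1, so λ ≡ 22.
  x = λ² - 28 - 35 = 484 - 63 ≡ 14; y = λ·(28 - 14) - 34 ≡ 15. → (14, 15)
5P: (14, 15) + (35, 3). λ = (3 - 15)/(35 - 14) ≡ 25/21 mod 37. 21⁻¹ ≡ 30 (mod 37), so λ ≡ 10.
  x = λ² - 14 - 35 = 100 - 49 ≡ 14; y = λ·(14 - 14) - 15 ≡ 22. → (14, 22)
6P: (14, 22) + (35, 3). λ = (3 - 22)/(35 - 14) ≡ 18/21 mod 37. 21⁻¹ ≡ 30 (mod 37), so λ ≡ 22.
  x = λ² - 14 - 35 = 484 - 49 ≡ 28; y = λ·(14 - 28) - 22 ≡ 3. → (28, 3)
7P: (28, 3) + (35, 3). λ = (3 - 3)/(35 - 28) ≡ 0/7 mod 37. 7⁻¹ ≡ 16 (mod 37) since 7·16 = 112 ≡ 1, so λ ≡ 0.
  x = λ² - 28 - 35 = 0 - 63 ≡ 11; y = λ·(28 - 11) - 3 ≡ 34. → (11, 34)
8P: (11, 34) + (35, 3). λ = (3 - 34)/(35 - 11) ≡ 6/24 mod 37. 24⁻¹ ≡ 17 (mod 37), so λ ≡ 28.
  x = λ² - 11 - 35 = 784 - 46 ≡ 35; y = λ·(11 - 35) - 34 ≡ 34. → (35, 34)
9P: (35, 34) + (35, 3): same x and y₁ ≡ -y₂, so the sum is O.
9P = O, so the order is 9.

9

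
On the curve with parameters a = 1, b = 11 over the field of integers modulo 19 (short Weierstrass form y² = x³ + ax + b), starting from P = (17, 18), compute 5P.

Double-and-add on 5 = (101)₂. Start with P = (17, 18) for the leading 1-bit.
double: tangent at (17, 18): λ = (3·17² + 1)/(2·18) ≡ 13/17. 17⁻¹ ≡ 9 (mod 19) since 17·9 = 153 ≡ 1, so λ ≡ 13·9 ≡ 3.
  x = λ² - 17 - 17 = 9 - 34 ≡ 13; y = λ·(17 - 13) - 18 ≡ 13. → (13, 13)
double: tangent at (13, 13): λ = (3·13² + 1)/(2·13) ≡ 14/7. 7⁻¹ ≡ 11 (mod 19), so λ ≡ 14·11 ≡ 2.
  x = λ² - 13 - 13 = 4 - 26 ≡ 16; y = λ·(13 - 16) - 13 ≡ 0. → (16, 0)
add P: (16, 0) + (17, 18). λ = (18 - 0)/(17 - 16) ≡ 18/1 mod 19. 1⁻¹ ≡ 1 (mod 19), so λ ≡ 18.
  x = λ² - 16 - 17 = 324 - 33 ≡ 6; y = λ·(16 - 6) - 0 ≡ 9. → (6, 9)

(6, 9)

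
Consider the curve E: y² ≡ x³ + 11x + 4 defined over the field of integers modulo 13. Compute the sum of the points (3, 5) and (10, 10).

(3, 5) + (10, 10). λ = (10 - 5)/(10 - 3) ≡ 5/7 mod 13. 7⁻¹ ≡ 2 (mod 13), so λ ≡ 10.
  x = λ² - 3 - 10 = 100 - 13 ≡ 9; y = λ·(3 - 9) - 5 ≡ 0. → (9, 0)

(9, 0)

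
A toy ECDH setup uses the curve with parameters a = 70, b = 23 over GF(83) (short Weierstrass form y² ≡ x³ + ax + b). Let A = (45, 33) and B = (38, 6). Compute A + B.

(64, 36)

(45, 33) + (38, 6). λ = (6 - 33)/(38 - 45) ≡ 56/76 mod 83. 76⁻¹ ≡ 71 (mod 83), so λ ≡ 75.
  x = λ² - 45 - 38 = 5625 - 83 ≡ 64; y = λ·(45 - 64) - 33 ≡ 36. → (64, 36)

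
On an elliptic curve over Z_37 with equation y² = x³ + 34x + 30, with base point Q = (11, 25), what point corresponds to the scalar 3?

(35, 19)

Repeated addition: build up to 3Q.
2Q: tangent at (11, 25): λ = (3·11² + 34)/(2·25) ≡ 27/13. 13⁻¹ ≡ 20 (mod 37), so λ ≡ 27·20 ≡ 22.
  x = λ² - 11 - 11 = 484 - 22 ≡ 18; y = λ·(11 - 18) - 25 ≡ 6. → (18, 6)
3Q: (18, 6) + (11, 25). λ = (25 - 6)/(11 - 18) ≡ 19/30 mod 37. 30⁻¹ ≡ 21 (mod 37), so λ ≡ 29.
  x = λ² - 18 - 11 = 841 - 29 ≡ 35; y = λ·(18 - 35) - 6 ≡ 19. → (35, 19)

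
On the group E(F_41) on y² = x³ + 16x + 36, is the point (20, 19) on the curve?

y² = 19² ≡ 33; x³ + 16x + 36 = 8356 ≡ 33 (mod 41). 33 = 33.

yes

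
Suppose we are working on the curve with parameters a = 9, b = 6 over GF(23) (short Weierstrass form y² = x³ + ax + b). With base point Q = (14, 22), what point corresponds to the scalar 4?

Double-and-add on 4 = (100)₂. Start with Q = (14, 22) for the leading 1-bit.
double: tangent at (14, 22): λ = (3·14² + 9)/(2·22) ≡ 22/21. 21⁻¹ ≡ 11 (mod 23), so λ ≡ 22·11 ≡ 12.
  x = λ² - 14 - 14 = 144 - 28 ≡ 1; y = λ·(14 - 1) - 22 ≡ 19. → (1, 19)
double: tangent at (1, 19): λ = (3·1² + 9)/(2·19) ≡ 12/15. 15⁻¹ ≡ 20 (mod 23), so λ ≡ 12·20 ≡ 10.
  x = λ² - 1 - 1 = 100 - 2 ≡ 6; y = λ·(1 - 6) - 19 ≡ 0. → (6, 0)

(6, 0)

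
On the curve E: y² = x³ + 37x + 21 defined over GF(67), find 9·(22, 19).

(56, 62)

Write G = (22, 19).
Double-and-add on 9 = (1001)₂. Start with G = (22, 19) for the leading 1-bit.
double: tangent at (22, 19): λ = (3·22² + 37)/(2·19) ≡ 15/38. 38⁻¹ ≡ 30 (mod 67), so λ ≡ 15·30 ≡ 48.
  x = λ² - 22 - 22 = 2304 - 44 ≡ 49; y = λ·(22 - 49) - 19 ≡ 25. → (49, 25)
double: tangent at (49, 25): λ = (3·49² + 37)/(2·25) ≡ 4/50. 50⁻¹ ≡ 63 (mod 67), so λ ≡ 4·63 ≡ 51.
  x = λ² - 49 - 49 = 2601 - 98 ≡ 24; y = λ·(49 - 24) - 25 ≡ 44. → (24, 44)
double: tangent at (24, 44): λ = (3·24² + 37)/(2·44) ≡ 23/21. 21⁻¹ ≡ 16 (mod 67), so λ ≡ 23·16 ≡ 33.
  x = λ² - 24 - 24 = 1089 - 48 ≡ 36; y = λ·(24 - 36) - 44 ≡ 29. → (36, 29)
add G: (36, 29) + (22, 19). λ = (19 - 29)/(22 - 36) ≡ 57/53 mod 67. 53⁻¹ ≡ 43 (mod 67) since 53·43 = 2279 ≡ 1, so λ ≡ 39.
  x = λ² - 36 - 22 = 1521 - 58 ≡ 56; y = λ·(36 - 56) - 29 ≡ 62. → (56, 62)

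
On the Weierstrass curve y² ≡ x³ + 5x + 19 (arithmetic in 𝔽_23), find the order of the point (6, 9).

2P: tangent at (6, 9): λ = (3·6² + 5)/(2·9) ≡ 21/18. 18⁻¹ ≡ 9 (mod 23), so λ ≡ 21·9 ≡ 5.
  x = λ² - 6 - 6 = 25 - 12 ≡ 13; y = λ·(6 - 13) - 9 ≡ 2. → (13, 2)
3P: (13, 2) + (6, 9). λ = (9 - 2)/(6 - 13) ≡ 7/16 mod 23. 16⁻¹ ≡ 13 (mod 23), so λ ≡ 22.
  x = λ² - 13 - 6 = 484 - 19 ≡ 5; y = λ·(13 - 5) - 2 ≡ 13. → (5, 13)
4P: (5, 13) + (6, 9). λ = (9 - 13)/(6 - 5) ≡ 19/1 mod 23. 1⁻¹ ≡ 1 (mod 23) since 1·1 = 1 ≡ 1, so λ ≡ 19.
  x = λ² - 5 - 6 = 361 - 11 ≡ 5; y = λ·(5 - 5) - 13 ≡ 10. → (5, 10)
5P: (5, 10) + (6, 9). λ = (9 - 10)/(6 - 5) ≡ 22/1 mod 23. 1⁻¹ ≡ 1 (mod 23), so λ ≡ 22.
  x = λ² - 5 - 6 = 484 - 11 ≡ 13; y = λ·(5 - 13) - 10 ≡ 21. → (13, 21)
6P: (13, 21) + (6, 9). λ = (9 - 21)/(6 - 13) ≡ 11/16 mod 23. 16⁻¹ ≡ 13 (mod 23) since 16·13 = 208 ≡ 1, so λ ≡ 5.
  x = λ² - 13 - 6 = 25 - 19 ≡ 6; y = λ·(13 - 6) - 21 ≡ 14. → (6, 14)
7P: (6, 14) + (6, 9): same x and y₁ ≡ -y₂, so the sum is ∞.
7P = ∞, so the order is 7.

7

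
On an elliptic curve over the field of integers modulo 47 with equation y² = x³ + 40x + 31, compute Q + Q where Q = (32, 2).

tangent at (32, 2): λ = (3·32² + 40)/(2·2) ≡ 10/4. 4⁻¹ ≡ 12 (mod 47), so λ ≡ 10·12 ≡ 26.
  x = λ² - 32 - 32 = 676 - 64 ≡ 1; y = λ·(32 - 1) - 2 ≡ 5. → (1, 5)

(1, 5)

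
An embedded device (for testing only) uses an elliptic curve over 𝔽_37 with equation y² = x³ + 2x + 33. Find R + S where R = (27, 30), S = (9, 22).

(27, 30) + (9, 22). λ = (22 - 30)/(9 - 27) ≡ 29/19 mod 37. 19⁻¹ ≡ 2 (mod 37), so λ ≡ 21.
  x = λ² - 27 - 9 = 441 - 36 ≡ 35; y = λ·(27 - 35) - 30 ≡ 24. → (35, 24)

(35, 24)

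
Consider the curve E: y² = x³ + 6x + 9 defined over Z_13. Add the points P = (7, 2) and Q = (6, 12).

(9, 5)

(7, 2) + (6, 12). λ = (12 - 2)/(6 - 7) ≡ 10/12 mod 13. 12⁻¹ ≡ 12 (mod 13) since 12·12 = 144 ≡ 1, so λ ≡ 3.
  x = λ² - 7 - 6 = 9 - 13 ≡ 9; y = λ·(7 - 9) - 2 ≡ 5. → (9, 5)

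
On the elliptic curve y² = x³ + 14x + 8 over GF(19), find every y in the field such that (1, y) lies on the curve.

x³ + 14x + 8 = 23 ≡ 4 (mod 19).
Square roots of 4 mod 19: 2 and 17 (since 2² = 4 ≡ 4).

2, 17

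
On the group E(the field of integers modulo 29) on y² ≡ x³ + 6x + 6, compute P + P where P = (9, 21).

tangent at (9, 21): λ = (3·9² + 6)/(2·21) ≡ 17/13. 13⁻¹ ≡ 9 (mod 29), so λ ≡ 17·9 ≡ 8.
  x = λ² - 9 - 9 = 64 - 18 ≡ 17; y = λ·(9 - 17) - 21 ≡ 2. → (17, 2)

(17, 2)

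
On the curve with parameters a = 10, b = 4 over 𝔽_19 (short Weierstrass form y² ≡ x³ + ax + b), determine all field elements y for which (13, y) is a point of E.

none

x³ + 10x + 4 = 2331 ≡ 13 (mod 19).
13 is a non-residue mod 19; no y exists.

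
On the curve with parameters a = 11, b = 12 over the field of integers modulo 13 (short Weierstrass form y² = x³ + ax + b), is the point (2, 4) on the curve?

yes

y² = 4² ≡ 3; x³ + 11x + 12 = 42 ≡ 3 (mod 13). 3 = 3.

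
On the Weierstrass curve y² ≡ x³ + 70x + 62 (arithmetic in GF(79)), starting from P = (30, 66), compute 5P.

(55, 68)

Double-and-add on 5 = (101)₂. Start with P = (30, 66) for the leading 1-bit.
double: tangent at (30, 66): λ = (3·30² + 70)/(2·66) ≡ 5/53. 53⁻¹ ≡ 3 (mod 79), so λ ≡ 5·3 ≡ 15.
  x = λ² - 30 - 30 = 225 - 60 ≡ 7; y = λ·(30 - 7) - 66 ≡ 42. → (7, 42)
double: tangent at (7, 42): λ = (3·7² + 70)/(2·42) ≡ 59/5. 5⁻¹ ≡ 16 (mod 79), so λ ≡ 59·16 ≡ 75.
  x = λ² - 7 - 7 = 5625 - 14 ≡ 2; y = λ·(7 - 2) - 42 ≡ 17. → (2, 17)
add P: (2, 17) + (30, 66). λ = (66 - 17)/(30 - 2) ≡ 49/28 mod 79. 28⁻¹ ≡ 48 (mod 79), so λ ≡ 61.
  x = λ² - 2 - 30 = 3721 - 32 ≡ 55; y = λ·(2 - 55) - 17 ≡ 68. → (55, 68)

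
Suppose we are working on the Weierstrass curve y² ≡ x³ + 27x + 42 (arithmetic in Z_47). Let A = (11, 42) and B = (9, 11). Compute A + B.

(11, 42) + (9, 11). λ = (11 - 42)/(9 - 11) ≡ 16/45 mod 47. 45⁻¹ ≡ 23 (mod 47) since 45·23 = 1035 ≡ 1, so λ ≡ 39.
  x = λ² - 11 - 9 = 1521 - 20 ≡ 44; y = λ·(11 - 44) - 42 ≡ 34. → (44, 34)

(44, 34)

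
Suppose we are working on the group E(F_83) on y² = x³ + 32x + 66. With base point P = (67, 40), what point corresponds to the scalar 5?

(27, 19)

Repeated addition: build up to 5P.
2P: tangent at (67, 40): λ = (3·67² + 32)/(2·40) ≡ 53/80. 80⁻¹ ≡ 55 (mod 83), so λ ≡ 53·55 ≡ 10.
  x = λ² - 67 - 67 = 100 - 134 ≡ 49; y = λ·(67 - 49) - 40 ≡ 57. → (49, 57)
3P: (49, 57) + (67, 40). λ = (40 - 57)/(67 - 49) ≡ 66/18 mod 83. 18⁻¹ ≡ 60 (mod 83), so λ ≡ 59.
  x = λ² - 49 - 67 = 3481 - 116 ≡ 45; y = λ·(49 - 45) - 57 ≡ 13. → (45, 13)
4P: (45, 13) + (67, 40). λ = (40 - 13)/(67 - 45) ≡ 27/22 mod 83. 22⁻¹ ≡ 34 (mod 83) since 22·34 = 748 ≡ 1, so λ ≡ 5.
  x = λ² - 45 - 67 = 25 - 112 ≡ 79; y = λ·(45 - 79) - 13 ≡ 66. → (79, 66)
5P: (79, 66) + (67, 40). λ = (40 - 66)/(67 - 79) ≡ 57/71 mod 83. 71⁻¹ ≡ 76 (mod 83) since 71·76 = 5396 ≡ 1, so λ ≡ 16.
  x = λ² - 79 - 67 = 256 - 146 ≡ 27; y = λ·(79 - 27) - 66 ≡ 19. → (27, 19)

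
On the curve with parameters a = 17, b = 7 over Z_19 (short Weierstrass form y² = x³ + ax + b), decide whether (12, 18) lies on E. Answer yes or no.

yes

y² = 18² ≡ 1; x³ + 17x + 7 = 1939 ≡ 1 (mod 19). 1 = 1.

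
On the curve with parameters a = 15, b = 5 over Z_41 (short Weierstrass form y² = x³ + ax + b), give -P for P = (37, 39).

-(37, 39) = (37, -39 mod 41) = (37, 2).

(37, 2)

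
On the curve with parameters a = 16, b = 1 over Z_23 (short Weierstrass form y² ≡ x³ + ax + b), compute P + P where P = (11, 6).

(2, 8)

tangent at (11, 6): λ = (3·11² + 16)/(2·6) ≡ 11/12. 12⁻¹ ≡ 2 (mod 23), so λ ≡ 11·2 ≡ 22.
  x = λ² - 11 - 11 = 484 - 22 ≡ 2; y = λ·(11 - 2) - 6 ≡ 8. → (2, 8)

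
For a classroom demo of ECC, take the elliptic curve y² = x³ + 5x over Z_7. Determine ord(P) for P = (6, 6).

2P: tangent at (6, 6): λ = (3·6² + 5)/(2·6) ≡ 1/5. 5⁻¹ ≡ 3 (mod 7), so λ ≡ 1·3 ≡ 3.
  x = λ² - 6 - 6 = 9 - 12 ≡ 4; y = λ·(6 - 4) - 6 ≡ 0. → (4, 0)
3P: (4, 0) + (6, 6). λ = (6 - 0)/(6 - 4) ≡ 6/2 mod 7. 2⁻¹ ≡ 4 (mod 7), so λ ≡ 3.
  x = λ² - 4 - 6 = 9 - 10 ≡ 6; y = λ·(4 - 6) - 0 ≡ 1. → (6, 1)
4P: (6, 1) + (6, 6): same x and y₁ ≡ -y₂, so the sum is the point at infinity.
4P = the point at infinity, so the order is 4.

4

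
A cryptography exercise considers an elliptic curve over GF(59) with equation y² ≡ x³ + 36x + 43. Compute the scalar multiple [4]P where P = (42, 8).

Double-and-add on 4 = (100)₂. Start with P = (42, 8) for the leading 1-bit.
double: tangent at (42, 8): λ = (3·42² + 36)/(2·8) ≡ 18/16. 16⁻¹ ≡ 48 (mod 59), so λ ≡ 18·48 ≡ 38.
  x = λ² - 42 - 42 = 1444 - 84 ≡ 3; y = λ·(42 - 3) - 8 ≡ 58. → (3, 58)
double: tangent at (3, 58): λ = (3·3² + 36)/(2·58) ≡ 4/57. 57⁻¹ ≡ 29 (mod 59), so λ ≡ 4·29 ≡ 57.
  x = λ² - 3 - 3 = 3249 - 6 ≡ 57; y = λ·(3 - 57) - 58 ≡ 50. → (57, 50)

(57, 50)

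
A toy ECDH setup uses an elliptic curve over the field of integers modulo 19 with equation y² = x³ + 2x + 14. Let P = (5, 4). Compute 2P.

tangent at (5, 4): λ = (3·5² + 2)/(2·4) ≡ 1/8. 8⁻¹ ≡ 12 (mod 19), so λ ≡ 1·12 ≡ 12.
  x = λ² - 5 - 5 = 144 - 10 ≡ 1; y = λ·(5 - 1) - 4 ≡ 6. → (1, 6)

(1, 6)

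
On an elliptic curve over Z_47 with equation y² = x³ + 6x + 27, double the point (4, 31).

tangent at (4, 31): λ = (3·4² + 6)/(2·31) ≡ 7/15. 15⁻¹ ≡ 22 (mod 47), so λ ≡ 7·22 ≡ 13.
  x = λ² - 4 - 4 = 169 - 8 ≡ 20; y = λ·(4 - 20) - 31 ≡ 43. → (20, 43)

(20, 43)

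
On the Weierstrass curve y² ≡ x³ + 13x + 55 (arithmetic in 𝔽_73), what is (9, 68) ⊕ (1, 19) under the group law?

(9, 68) + (1, 19). λ = (19 - 68)/(1 - 9) ≡ 24/65 mod 73. 65⁻¹ ≡ 9 (mod 73), so λ ≡ 70.
  x = λ² - 9 - 1 = 4900 - 10 ≡ 72; y = λ·(9 - 72) - 68 ≡ 48. → (72, 48)

(72, 48)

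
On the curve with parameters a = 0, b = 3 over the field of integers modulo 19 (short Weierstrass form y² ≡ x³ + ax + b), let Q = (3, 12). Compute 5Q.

(1, 17)

Repeated addition: build up to 5Q.
2Q: tangent at (3, 12): λ = (3·3² + 0)/(2·12) ≡ 8/5. 5⁻¹ ≡ 4 (mod 19), so λ ≡ 8·4 ≡ 13.
  x = λ² - 3 - 3 = 169 - 6 ≡ 11; y = λ·(3 - 11) - 12 ≡ 17. → (11, 17)
3Q: (11, 17) + (3, 12). λ = (12 - 17)/(3 - 11) ≡ 14/11 mod 19. 11⁻¹ ≡ 7 (mod 19) since 11·7 = 77 ≡ 1, so λ ≡ 3.
  x = λ² - 11 - 3 = 9 - 14 ≡ 14; y = λ·(11 - 14) - 17 ≡ 12. → (14, 12)
4Q: (14, 12) + (3, 12). λ = (12 - 12)/(3 - 14) ≡ 0/8 mod 19. 8⁻¹ ≡ 12 (mod 19), so λ ≡ 0.
  x = λ² - 14 - 3 = 0 - 17 ≡ 2; y = λ·(14 - 2) - 12 ≡ 7. → (2, 7)
5Q: (2, 7) + (3, 12). λ = (12 - 7)/(3 - 2) ≡ 5/1 mod 19. 1⁻¹ ≡ 1 (mod 19) since 1·1 = 1 ≡ 1, so λ ≡ 5.
  x = λ² - 2 - 3 = 25 - 5 ≡ 1; y = λ·(2 - 1) - 7 ≡ 17. → (1, 17)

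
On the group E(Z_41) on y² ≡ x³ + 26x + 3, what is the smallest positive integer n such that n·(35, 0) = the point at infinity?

2

2P: (35, 0) + (35, 0): same x and y₁ ≡ -y₂, so the sum is the point at infinity.
2P = the point at infinity, so the order is 2.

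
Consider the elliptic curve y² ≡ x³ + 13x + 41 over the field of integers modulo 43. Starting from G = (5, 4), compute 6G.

(31, 36)

Double-and-add on 6 = (110)₂. Start with G = (5, 4) for the leading 1-bit.
double: tangent at (5, 4): λ = (3·5² + 13)/(2·4) ≡ 2/8. 8⁻¹ ≡ 27 (mod 43), so λ ≡ 2·27 ≡ 11.
  x = λ² - 5 - 5 = 121 - 10 ≡ 25; y = λ·(5 - 25) - 4 ≡ 34. → (25, 34)
add G: (25, 34) + (5, 4). λ = (4 - 34)/(5 - 25) ≡ 13/23 mod 43. 23⁻¹ ≡ 15 (mod 43), so λ ≡ 23.
  x = λ² - 25 - 5 = 529 - 30 ≡ 26; y = λ·(25 - 26) - 34 ≡ 29. → (26, 29)
double: tangent at (26, 29): λ = (3·26² + 13)/(2·29) ≡ 20/15. 15⁻¹ ≡ 23 (mod 43) since 15·23 = 345 ≡ 1, so λ ≡ 20·23 ≡ 30.
  x = λ² - 26 - 26 = 900 - 52 ≡ 31; y = λ·(26 - 31) - 29 ≡ 36. → (31, 36)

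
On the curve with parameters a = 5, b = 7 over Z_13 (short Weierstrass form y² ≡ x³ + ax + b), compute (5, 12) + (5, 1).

The two points share x = 5 and their y-coordinates satisfy 12 + 1 ≡ 0 (mod 13), so they are inverses. Their sum is O.

O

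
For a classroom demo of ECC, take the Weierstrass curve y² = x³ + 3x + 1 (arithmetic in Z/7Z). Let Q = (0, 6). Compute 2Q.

(4, 0)

tangent at (0, 6): λ = (3·0² + 3)/(2·6) ≡ 3/5. 5⁻¹ ≡ 3 (mod 7), so λ ≡ 3·3 ≡ 2.
  x = λ² - 0 - 0 = 4 - 0 ≡ 4; y = λ·(0 - 4) - 6 ≡ 0. → (4, 0)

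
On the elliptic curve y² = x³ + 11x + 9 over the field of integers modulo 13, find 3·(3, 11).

Write Q = (3, 11).
Repeated addition: build up to 3Q.
2Q: tangent at (3, 11): λ = (3·3² + 11)/(2·11) ≡ 12/9. 9⁻¹ ≡ 3 (mod 13), so λ ≡ 12·3 ≡ 10.
  x = λ² - 3 - 3 = 100 - 6 ≡ 3; y = λ·(3 - 3) - 11 ≡ 2. → (3, 2)
3Q: (3, 2) + (3, 11): same x and y₁ ≡ -y₂, so the sum is ∞.

O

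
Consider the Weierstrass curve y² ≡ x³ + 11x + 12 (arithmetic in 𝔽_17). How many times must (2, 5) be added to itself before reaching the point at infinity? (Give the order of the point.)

8

2P: tangent at (2, 5): λ = (3·2² + 11)/(2·5) ≡ 6/10. 10⁻¹ ≡ 12 (mod 17), so λ ≡ 6·12 ≡ 4.
  x = λ² - 2 - 2 = 16 - 4 ≡ 12; y = λ·(2 - 12) - 5 ≡ 6. → (12, 6)
3P: (12, 6) + (2, 5). λ = (5 - 6)/(2 - 12) ≡ 16/7 mod 17. 7⁻¹ ≡ 5 (mod 17), so λ ≡ 12.
  x = λ² - 12 - 2 = 144 - 14 ≡ 11; y = λ·(12 - 11) - 6 ≡ 6. → (11, 6)
4P: (11, 6) + (2, 5). λ = (5 - 6)/(2 - 11) ≡ 16/8 mod 17. 8⁻¹ ≡ 15 (mod 17), so λ ≡ 2.
  x = λ² - 11 - 2 = 4 - 13 ≡ 8; y = λ·(11 - 8) - 6 ≡ 0. → (8, 0)
5P: (8, 0) + (2, 5). λ = (5 - 0)/(2 - 8) ≡ 5/11 mod 17. 11⁻¹ ≡ 14 (mod 17), so λ ≡ 2.
  x = λ² - 8 - 2 = 4 - 10 ≡ 11; y = λ·(8 - 11) - 0 ≡ 11. → (11, 11)
6P: (11, 11) + (2, 5). λ = (5 - 11)/(2 - 11) ≡ 11/8 mod 17. 8⁻¹ ≡ 15 (mod 17) since 8·15 = 120 ≡ 1, so λ ≡ 12.
  x = λ² - 11 - 2 = 144 - 13 ≡ 12; y = λ·(11 - 12) - 11 ≡ 11. → (12, 11)
7P: (12, 11) + (2, 5). λ = (5 - 11)/(2 - 12) ≡ 11/7 mod 17. 7⁻¹ ≡ 5 (mod 17), so λ ≡ 4.
  x = λ² - 12 - 2 = 16 - 14 ≡ 2; y = λ·(12 - 2) - 11 ≡ 12. → (2, 12)
8P: (2, 12) + (2, 5): same x and y₁ ≡ -y₂, so the sum is the point at infinity.
8P = the point at infinity, so the order is 8.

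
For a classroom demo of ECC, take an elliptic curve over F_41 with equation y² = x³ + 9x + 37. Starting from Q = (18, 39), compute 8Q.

(14, 18)

Repeated addition: build up to 8Q.
2Q: tangent at (18, 39): λ = (3·18² + 9)/(2·39) ≡ 38/37. 37⁻¹ ≡ 10 (mod 41), so λ ≡ 38·10 ≡ 11.
  x = λ² - 18 - 18 = 121 - 36 ≡ 3; y = λ·(18 - 3) - 39 ≡ 3. → (3, 3)
3Q: (3, 3) + (18, 39). λ = (39 - 3)/(18 - 3) ≡ 36/15 mod 41. 15⁻¹ ≡ 11 (mod 41), so λ ≡ 27.
  x = λ² - 3 - 18 = 729 - 21 ≡ 11; y = λ·(3 - 11) - 3 ≡ 27. → (11, 27)
4Q: (11, 27) + (18, 39). λ = (39 - 27)/(18 - 11) ≡ 12/7 mod 41. 7⁻¹ ≡ 6 (mod 41), so λ ≡ 31.
  x = λ² - 11 - 18 = 961 - 29 ≡ 30; y = λ·(11 - 30) - 27 ≡ 40. → (30, 40)
5Q: (30, 40) + (18, 39). λ = (39 - 40)/(18 - 30) ≡ 40/29 mod 41. 29⁻¹ ≡ 17 (mod 41), so λ ≡ 24.
  x = λ² - 30 - 18 = 576 - 48 ≡ 36; y = λ·(30 - 36) - 40 ≡ 21. → (36, 21)
6Q: (36, 21) + (18, 39). λ = (39 - 21)/(18 - 36) ≡ 18/23 mod 41. 23⁻¹ ≡ 25 (mod 41) since 23·25 = 575 ≡ 1, so λ ≡ 40.
  x = λ² - 36 - 18 = 1600 - 54 ≡ 29; y = λ·(36 - 29) - 21 ≡ 13. → (29, 13)
7Q: (29, 13) + (18, 39). λ = (39 - 13)/(18 - 29) ≡ 26/30 mod 41. 30⁻¹ ≡ 26 (mod 41), so λ ≡ 20.
  x = λ² - 29 - 18 = 400 - 47 ≡ 25; y = λ·(29 - 25) - 13 ≡ 26. → (25, 26)
8Q: (25, 26) + (18, 39). λ = (39 - 26)/(18 - 25) ≡ 13/34 mod 41. 34⁻¹ ≡ 35 (mod 41) since 34·35 = 1190 ≡ 1, so λ ≡ 4.
  x = λ² - 25 - 18 = 16 - 43 ≡ 14; y = λ·(25 - 14) - 26 ≡ 18. → (14, 18)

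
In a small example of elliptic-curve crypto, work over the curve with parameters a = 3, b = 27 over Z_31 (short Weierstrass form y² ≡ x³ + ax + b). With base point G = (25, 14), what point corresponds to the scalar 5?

(25, 14)

Double-and-add on 5 = (101)₂. Start with G = (25, 14) for the leading 1-bit.
double: tangent at (25, 14): λ = (3·25² + 3)/(2·14) ≡ 18/28. 28⁻¹ ≡ 10 (mod 31), so λ ≡ 18·10 ≡ 25.
  x = λ² - 25 - 25 = 625 - 50 ≡ 17; y = λ·(25 - 17) - 14 ≡ 0. → (17, 0)
double: (17, 0) + (17, 0): same x and y₁ ≡ -y₂, so the sum is ∞.
add G: ∞ + (25, 14) = (25, 14) (identity).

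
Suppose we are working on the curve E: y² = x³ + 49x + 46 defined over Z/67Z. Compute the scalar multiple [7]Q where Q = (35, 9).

(11, 24)

Repeated addition: build up to 7Q.
2Q: tangent at (35, 9): λ = (3·35² + 49)/(2·9) ≡ 39/18. 18⁻¹ ≡ 41 (mod 67) since 18·41 = 738 ≡ 1, so λ ≡ 39·41 ≡ 58.
  x = λ² - 35 - 35 = 3364 - 70 ≡ 11; y = λ·(35 - 11) - 9 ≡ 43. → (11, 43)
3Q: (11, 43) + (35, 9). λ = (9 - 43)/(35 - 11) ≡ 33/24 mod 67. 24⁻¹ ≡ 14 (mod 67), so λ ≡ 60.
  x = λ² - 11 - 35 = 3600 - 46 ≡ 3; y = λ·(11 - 3) - 43 ≡ 35. → (3, 35)
4Q: (3, 35) + (35, 9). λ = (9 - 35)/(35 - 3) ≡ 41/32 mod 67. 32⁻¹ ≡ 44 (mod 67), so λ ≡ 62.
  x = λ² - 3 - 35 = 3844 - 38 ≡ 54; y = λ·(3 - 54) - 35 ≡ 19. → (54, 19)
5Q: (54, 19) + (35, 9). λ = (9 - 19)/(35 - 54) ≡ 57/48 mod 67. 48⁻¹ ≡ 7 (mod 67) since 48·7 = 336 ≡ 1, so λ ≡ 64.
  x = λ² - 54 - 35 = 4096 - 89 ≡ 54; y = λ·(54 - 54) - 19 ≡ 48. → (54, 48)
6Q: (54, 48) + (35, 9). λ = (9 - 48)/(35 - 54) ≡ 28/48 mod 67. 48⁻¹ ≡ 7 (mod 67) since 48·7 = 336 ≡ 1, so λ ≡ 62.
  x = λ² - 54 - 35 = 3844 - 89 ≡ 3; y = λ·(54 - 3) - 48 ≡ 32. → (3, 32)
7Q: (3, 32) + (35, 9). λ = (9 - 32)/(35 - 3) ≡ 44/32 mod 67. 32⁻¹ ≡ 44 (mod 67), so λ ≡ 60.
  x = λ² - 3 - 35 = 3600 - 38 ≡ 11; y = λ·(3 - 11) - 32 ≡ 24. → (11, 24)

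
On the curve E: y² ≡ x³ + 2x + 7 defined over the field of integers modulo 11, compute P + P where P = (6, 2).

(10, 9)

tangent at (6, 2): λ = (3·6² + 2)/(2·2) ≡ 0/4. 4⁻¹ ≡ 3 (mod 11), so λ ≡ 0·3 ≡ 0.
  x = λ² - 6 - 6 = 0 - 12 ≡ 10; y = λ·(6 - 10) - 2 ≡ 9. → (10, 9)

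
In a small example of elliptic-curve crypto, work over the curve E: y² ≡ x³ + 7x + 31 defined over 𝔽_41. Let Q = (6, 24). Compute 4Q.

(24, 1)

Repeated addition: build up to 4Q.
2Q: tangent at (6, 24): λ = (3·6² + 7)/(2·24) ≡ 33/7. 7⁻¹ ≡ 6 (mod 41), so λ ≡ 33·6 ≡ 34.
  x = λ² - 6 - 6 = 1156 - 12 ≡ 37; y = λ·(6 - 37) - 24 ≡ 29. → (37, 29)
3Q: (37, 29) + (6, 24). λ = (24 - 29)/(6 - 37) ≡ 36/10 mod 41. 10⁻¹ ≡ 37 (mod 41), so λ ≡ 20.
  x = λ² - 37 - 6 = 400 - 43 ≡ 29; y = λ·(37 - 29) - 29 ≡ 8. → (29, 8)
4Q: (29, 8) + (6, 24). λ = (24 - 8)/(6 - 29) ≡ 16/18 mod 41. 18⁻¹ ≡ 16 (mod 41), so λ ≡ 10.
  x = λ² - 29 - 6 = 100 - 35 ≡ 24; y = λ·(29 - 24) - 8 ≡ 1. → (24, 1)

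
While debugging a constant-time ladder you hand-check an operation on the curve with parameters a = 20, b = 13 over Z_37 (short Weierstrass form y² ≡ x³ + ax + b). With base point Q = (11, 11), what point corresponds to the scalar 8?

(30, 14)

Double-and-add on 8 = (1000)₂. Start with Q = (11, 11) for the leading 1-bit.
double: tangent at (11, 11): λ = (3·11² + 20)/(2·11) ≡ 13/22. 22⁻¹ ≡ 32 (mod 37), so λ ≡ 13·32 ≡ 9.
  x = λ² - 11 - 11 = 81 - 22 ≡ 22; y = λ·(11 - 22) - 11 ≡ 1. → (22, 1)
double: tangent at (22, 1): λ = (3·22² + 20)/(2·1) ≡ 29/2. 2⁻¹ ≡ 19 (mod 37) since 2·19 = 38 ≡ 1, so λ ≡ 29·19 ≡ 33.
  x = λ² - 22 - 22 = 1089 - 44 ≡ 9; y = λ·(22 - 9) - 1 ≡ 21. → (9, 21)
double: tangent at (9, 21): λ = (3·9² + 20)/(2·21) ≡ 4/5. 5⁻¹ ≡ 15 (mod 37), so λ ≡ 4·15 ≡ 23.
  x = λ² - 9 - 9 = 529 - 18 ≡ 30; y = λ·(9 - 30) - 21 ≡ 14. → (30, 14)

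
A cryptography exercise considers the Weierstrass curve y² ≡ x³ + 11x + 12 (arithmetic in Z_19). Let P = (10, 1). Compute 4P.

(6, 3)

Double-and-add on 4 = (100)₂. Start with P = (10, 1) for the leading 1-bit.
double: tangent at (10, 1): λ = (3·10² + 11)/(2·1) ≡ 7/2. 2⁻¹ ≡ 10 (mod 19) since 2·10 = 20 ≡ 1, so λ ≡ 7·10 ≡ 13.
  x = λ² - 10 - 10 = 169 - 20 ≡ 16; y = λ·(10 - 16) - 1 ≡ 16. → (16, 16)
double: tangent at (16, 16): λ = (3·16² + 11)/(2·16) ≡ 0/13. 13⁻¹ ≡ 3 (mod 19) since 13·3 = 39 ≡ 1, so λ ≡ 0·3 ≡ 0.
  x = λ² - 16 - 16 = 0 - 32 ≡ 6; y = λ·(16 - 6) - 16 ≡ 3. → (6, 3)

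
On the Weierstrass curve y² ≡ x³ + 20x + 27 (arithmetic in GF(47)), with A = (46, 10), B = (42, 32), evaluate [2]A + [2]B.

First 2A:
Repeated addition: build up to 2A.
2A: tangent at (46, 10): λ = (3·46² + 20)/(2·10) ≡ 23/20. 20⁻¹ ≡ 40 (mod 47), so λ ≡ 23·40 ≡ 27.
  x = λ² - 46 - 46 = 729 - 92 ≡ 26; y = λ·(46 - 26) - 10 ≡ 13. → (26, 13)
2A = (26, 13).
Next 2B:
Repeated addition: build up to 2B.
2B: tangent at (42, 32): λ = (3·42² + 20)/(2·32) ≡ 1/17. 17⁻¹ ≡ 36 (mod 47), so λ ≡ 1·36 ≡ 36.
  x = λ² - 42 - 42 = 1296 - 84 ≡ 37; y = λ·(42 - 37) - 32 ≡ 7. → (37, 7)
2B = (37, 7).
Finally 2A + 2B:
(26, 13) + (37, 7). λ = (7 - 13)/(37 - 26) ≡ 41/11 mod 47. 11⁻¹ ≡ 30 (mod 47) since 11·30 = 330 ≡ 1, so λ ≡ 8.
  x = λ² - 26 - 37 = 64 - 63 ≡ 1; y = λ·(26 - 1) - 13 ≡ 46. → (1, 46)

(1, 46)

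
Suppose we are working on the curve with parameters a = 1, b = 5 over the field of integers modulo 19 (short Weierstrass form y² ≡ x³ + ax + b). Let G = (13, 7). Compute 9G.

Double-and-add on 9 = (1001)₂. Start with G = (13, 7) for the leading 1-bit.
double: tangent at (13, 7): λ = (3·13² + 1)/(2·7) ≡ 14/14. 14⁻¹ ≡ 15 (mod 19) since 14·15 = 210 ≡ 1, so λ ≡ 14·15 ≡ 1.
  x = λ² - 13 - 13 = 1 - 26 ≡ 13; y = λ·(13 - 13) - 7 ≡ 12. → (13, 12)
double: tangent at (13, 12): λ = (3·13² + 1)/(2·12) ≡ 14/5. 5⁻¹ ≡ 4 (mod 19), so λ ≡ 14·4 ≡ 18.
  x = λ² - 13 - 13 = 324 - 26 ≡ 13; y = λ·(13 - 13) - 12 ≡ 7. → (13, 7)
double: tangent at (13, 7): λ = (3·13² + 1)/(2·7) ≡ 14/14. 14⁻¹ ≡ 15 (mod 19) since 14·15 = 210 ≡ 1, so λ ≡ 14·15 ≡ 1.
  x = λ² - 13 - 13 = 1 - 26 ≡ 13; y = λ·(13 - 13) - 7 ≡ 12. → (13, 12)
add G: (13, 12) + (13, 7): same x and y₁ ≡ -y₂, so the sum is O.

O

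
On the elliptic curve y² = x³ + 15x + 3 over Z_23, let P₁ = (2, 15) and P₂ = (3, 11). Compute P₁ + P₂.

(2, 15) + (3, 11). λ = (11 - 15)/(3 - 2) ≡ 19/1 mod 23. 1⁻¹ ≡ 1 (mod 23) since 1·1 = 1 ≡ 1, so λ ≡ 19.
  x = λ² - 2 - 3 = 361 - 5 ≡ 11; y = λ·(2 - 11) - 15 ≡ 21. → (11, 21)

(11, 21)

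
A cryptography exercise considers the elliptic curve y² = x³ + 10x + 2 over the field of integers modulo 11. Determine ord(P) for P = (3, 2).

2P: tangent at (3, 2): λ = (3·3² + 10)/(2·2) ≡ 4/4. 4⁻¹ ≡ 3 (mod 11) since 4·3 = 12 ≡ 1, so λ ≡ 4·3 ≡ 1.
  x = λ² - 3 - 3 = 1 - 6 ≡ 6; y = λ·(3 - 6) - 2 ≡ 6. → (6, 6)
3P: (6, 6) + (3, 2). λ = (2 - 6)/(3 - 6) ≡ 7/8 mod 11. 8⁻¹ ≡ 7 (mod 11) since 8·7 = 56 ≡ 1, so λ ≡ 5.
  x = λ² - 6 - 3 = 25 - 9 ≡ 5; y = λ·(6 - 5) - 6 ≡ 10. → (5, 10)
4P: (5, 10) + (3, 2). λ = (2 - 10)/(3 - 5) ≡ 3/9 mod 11. 9⁻¹ ≡ 5 (mod 11) since 9·5 = 45 ≡ 1, so λ ≡ 4.
  x = λ² - 5 - 3 = 16 - 8 ≡ 8; y = λ·(5 - 8) - 10 ≡ 0. → (8, 0)
5P: (8, 0) + (3, 2). λ = (2 - 0)/(3 - 8) ≡ 2/6 mod 11. 6⁻¹ ≡ 2 (mod 11), so λ ≡ 4.
  x = λ² - 8 - 3 = 16 - 11 ≡ 5; y = λ·(8 - 5) - 0 ≡ 1. → (5, 1)
6P: (5, 1) + (3, 2). λ = (2 - 1)/(3 - 5) ≡ 1/9 mod 11. 9⁻¹ ≡ 5 (mod 11), so λ ≡ 5.
  x = λ² - 5 - 3 = 25 - 8 ≡ 6; y = λ·(5 - 6) - 1 ≡ 5. → (6, 5)
7P: (6, 5) + (3, 2). λ = (2 - 5)/(3 - 6) ≡ 8/8 mod 11. 8⁻¹ ≡ 7 (mod 11) since 8·7 = 56 ≡ 1, so λ ≡ 1.
  x = λ² - 6 - 3 = 1 - 9 ≡ 3; y = λ·(6 - 3) - 5 ≡ 9. → (3, 9)
8P: (3, 9) + (3, 2): same x and y₁ ≡ -y₂, so the sum is the point at infinity.
8P = the point at infinity, so the order is 8.

8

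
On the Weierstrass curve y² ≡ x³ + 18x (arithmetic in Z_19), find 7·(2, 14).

(12, 14)

Write Q = (2, 14).
Repeated addition: build up to 7Q.
2Q: tangent at (2, 14): λ = (3·2² + 18)/(2·14) ≡ 11/9. 9⁻¹ ≡ 17 (mod 19), so λ ≡ 11·17 ≡ 16.
  x = λ² - 2 - 2 = 256 - 4 ≡ 5; y = λ·(2 - 5) - 14 ≡ 14. → (5, 14)
3Q: (5, 14) + (2, 14). λ = (14 - 14)/(2 - 5) ≡ 0/16 mod 19. 16⁻¹ ≡ 6 (mod 19), so λ ≡ 0.
  x = λ² - 5 - 2 = 0 - 7 ≡ 12; y = λ·(5 - 12) - 14 ≡ 5. → (12, 5)
4Q: (12, 5) + (2, 14). λ = (14 - 5)/(2 - 12) ≡ 9/9 mod 19. 9⁻¹ ≡ 17 (mod 19), so λ ≡ 1.
  x = λ² - 12 - 2 = 1 - 14 ≡ 6; y = λ·(12 - 6) - 5 ≡ 1. → (6, 1)
5Q: (6, 1) + (2, 14). λ = (14 - 1)/(2 - 6) ≡ 13/15 mod 19. 15⁻¹ ≡ 14 (mod 19) since 15·14 = 210 ≡ 1, so λ ≡ 11.
  x = λ² - 6 - 2 = 121 - 8 ≡ 18; y = λ·(6 - 18) - 1 ≡ 0. → (18, 0)
6Q: (18, 0) + (2, 14). λ = (14 - 0)/(2 - 18) ≡ 14/3 mod 19. 3⁻¹ ≡ 13 (mod 19), so λ ≡ 11.
  x = λ² - 18 - 2 = 121 - 20 ≡ 6; y = λ·(18 - 6) - 0 ≡ 18. → (6, 18)
7Q: (6, 18) + (2, 14). λ = (14 - 18)/(2 - 6) ≡ 15/15 mod 19. 15⁻¹ ≡ 14 (mod 19) since 15·14 = 210 ≡ 1, so λ ≡ 1.
  x = λ² - 6 - 2 = 1 - 8 ≡ 12; y = λ·(6 - 12) - 18 ≡ 14. → (12, 14)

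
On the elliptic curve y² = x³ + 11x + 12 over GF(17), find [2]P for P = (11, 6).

(12, 11)

tangent at (11, 6): λ = (3·11² + 11)/(2·6) ≡ 0/12. 12⁻¹ ≡ 10 (mod 17), so λ ≡ 0·10 ≡ 0.
  x = λ² - 11 - 11 = 0 - 22 ≡ 12; y = λ·(11 - 12) - 6 ≡ 11. → (12, 11)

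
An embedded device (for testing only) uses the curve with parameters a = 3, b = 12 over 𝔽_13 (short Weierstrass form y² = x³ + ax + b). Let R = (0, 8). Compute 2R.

tangent at (0, 8): λ = (3·0² + 3)/(2·8) ≡ 3/3. 3⁻¹ ≡ 9 (mod 13), so λ ≡ 3·9 ≡ 1.
  x = λ² - 0 - 0 = 1 - 0 ≡ 1; y = λ·(0 - 1) - 8 ≡ 4. → (1, 4)

(1, 4)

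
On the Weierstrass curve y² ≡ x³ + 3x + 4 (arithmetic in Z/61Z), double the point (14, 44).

tangent at (14, 44): λ = (3·14² + 3)/(2·44) ≡ 42/27. 27⁻¹ ≡ 52 (mod 61) since 27·52 = 1404 ≡ 1, so λ ≡ 42·52 ≡ 49.
  x = λ² - 14 - 14 = 2401 - 28 ≡ 55; y = λ·(14 - 55) - 44 ≡ 21. → (55, 21)

(55, 21)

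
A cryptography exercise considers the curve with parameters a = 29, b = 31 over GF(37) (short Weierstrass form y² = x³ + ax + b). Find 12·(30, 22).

O

Write G = (30, 22).
Double-and-add on 12 = (1100)₂. Start with G = (30, 22) for the leading 1-bit.
double: tangent at (30, 22): λ = (3·30² + 29)/(2·22) ≡ 28/7. 7⁻¹ ≡ 16 (mod 37) since 7·16 = 112 ≡ 1, so λ ≡ 28·16 ≡ 4.
  x = λ² - 30 - 30 = 16 - 60 ≡ 30; y = λ·(30 - 30) - 22 ≡ 15. → (30, 15)
add G: (30, 15) + (30, 22): same x and y₁ ≡ -y₂, so the sum is 𝒪.
double: 𝒪 + 𝒪 = 𝒪 (identity).
double: 𝒪 + 𝒪 = 𝒪 (identity).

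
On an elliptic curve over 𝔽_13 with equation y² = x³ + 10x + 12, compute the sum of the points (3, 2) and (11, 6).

(3, 2) + (11, 6). λ = (6 - 2)/(11 - 3) ≡ 4/8 mod 13. 8⁻¹ ≡ 5 (mod 13), so λ ≡ 7.
  x = λ² - 3 - 11 = 49 - 14 ≡ 9; y = λ·(3 - 9) - 2 ≡ 8. → (9, 8)

(9, 8)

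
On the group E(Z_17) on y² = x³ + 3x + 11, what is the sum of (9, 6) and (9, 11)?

The two points share x = 9 and their y-coordinates satisfy 6 + 11 ≡ 0 (mod 17), so they are inverses. Their sum is O.

O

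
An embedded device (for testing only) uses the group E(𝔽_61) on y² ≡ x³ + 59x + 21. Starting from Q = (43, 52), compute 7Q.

(43, 9)

Double-and-add on 7 = (111)₂. Start with Q = (43, 52) for the leading 1-bit.
double: tangent at (43, 52): λ = (3·43² + 59)/(2·52) ≡ 55/43. 43⁻¹ ≡ 44 (mod 61), so λ ≡ 55·44 ≡ 41.
  x = λ² - 43 - 43 = 1681 - 86 ≡ 9; y = λ·(43 - 9) - 52 ≡ 0. → (9, 0)
add Q: (9, 0) + (43, 52). λ = (52 - 0)/(43 - 9) ≡ 52/34 mod 61. 34⁻¹ ≡ 9 (mod 61) since 34·9 = 306 ≡ 1, so λ ≡ 41.
  x = λ² - 9 - 43 = 1681 - 52 ≡ 43; y = λ·(9 - 43) - 0 ≡ 9. → (43, 9)
double: tangent at (43, 9): λ = (3·43² + 59)/(2·9) ≡ 55/18. 18⁻¹ ≡ 17 (mod 61) since 18·17 = 306 ≡ 1, so λ ≡ 55·17 ≡ 20.
  x = λ² - 43 - 43 = 400 - 86 ≡ 9; y = λ·(43 - 9) - 9 ≡ 0. → (9, 0)
add Q: (9, 0) + (43, 52). λ = (52 - 0)/(43 - 9) ≡ 52/34 mod 61. 34⁻¹ ≡ 9 (mod 61) since 34·9 = 306 ≡ 1, so λ ≡ 41.
  x = λ² - 9 - 43 = 1681 - 52 ≡ 43; y = λ·(9 - 43) - 0 ≡ 9. → (43, 9)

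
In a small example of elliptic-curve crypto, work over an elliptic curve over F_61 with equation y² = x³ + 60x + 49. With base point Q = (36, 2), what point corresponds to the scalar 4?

Double-and-add on 4 = (100)₂. Start with Q = (36, 2) for the leading 1-bit.
double: tangent at (36, 2): λ = (3·36² + 60)/(2·2) ≡ 44/4. 4⁻¹ ≡ 46 (mod 61), so λ ≡ 44·46 ≡ 11.
  x = λ² - 36 - 36 = 121 - 72 ≡ 49; y = λ·(36 - 49) - 2 ≡ 38. → (49, 38)
double: tangent at (49, 38): λ = (3·49² + 60)/(2·38) ≡ 4/15. 15⁻¹ ≡ 57 (mod 61) since 15·57 = 855 ≡ 1, so λ ≡ 4·57 ≡ 45.
  x = λ² - 49 - 49 = 2025 - 98 ≡ 36; y = λ·(49 - 36) - 38 ≡ 59. → (36, 59)

(36, 59)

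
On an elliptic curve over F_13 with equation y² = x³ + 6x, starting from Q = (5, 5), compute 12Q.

(4, 7)

Repeated addition: build up to 12Q.
2Q: tangent at (5, 5): λ = (3·5² + 6)/(2·5) ≡ 3/10. 10⁻¹ ≡ 4 (mod 13) since 10·4 = 40 ≡ 1, so λ ≡ 3·4 ≡ 12.
  x = λ² - 5 - 5 = 144 - 10 ≡ 4; y = λ·(5 - 4) - 5 ≡ 7. → (4, 7)
3Q: (4, 7) + (5, 5). λ = (5 - 7)/(5 - 4) ≡ 11/1 mod 13. 1⁻¹ ≡ 1 (mod 13) since 1·1 = 1 ≡ 1, so λ ≡ 11.
  x = λ² - 4 - 5 = 121 - 9 ≡ 8; y = λ·(4 - 8) - 7 ≡ 1. → (8, 1)
4Q: (8, 1) + (5, 5). λ = (5 - 1)/(5 - 8) ≡ 4/10 mod 13. 10⁻¹ ≡ 4 (mod 13), so λ ≡ 3.
  x = λ² - 8 - 5 = 9 - 13 ≡ 9; y = λ·(8 - 9) - 1 ≡ 9. → (9, 9)
5Q: (9, 9) + (5, 5). λ = (5 - 9)/(5 - 9) ≡ 9/9 mod 13. 9⁻¹ ≡ 3 (mod 13), so λ ≡ 1.
  x = λ² - 9 - 5 = 1 - 14 ≡ 0; y = λ·(9 - 0) - 9 ≡ 0. → (0, 0)
6Q: (0, 0) + (5, 5). λ = (5 - 0)/(5 - 0) ≡ 5/5 mod 13. 5⁻¹ ≡ 8 (mod 13) since 5·8 = 40 ≡ 1, so λ ≡ 1.
  x = λ² - 0 - 5 = 1 - 5 ≡ 9; y = λ·(0 - 9) - 0 ≡ 4. → (9, 4)
7Q: (9, 4) + (5, 5). λ = (5 - 4)/(5 - 9) ≡ 1/9 mod 13. 9⁻¹ ≡ 3 (mod 13), so λ ≡ 3.
  x = λ² - 9 - 5 = 9 - 14 ≡ 8; y = λ·(9 - 8) - 4 ≡ 12. → (8, 12)
8Q: (8, 12) + (5, 5). λ = (5 - 12)/(5 - 8) ≡ 6/10 mod 13. 10⁻¹ ≡ 4 (mod 13), so λ ≡ 11.
  x = λ² - 8 - 5 = 121 - 13 ≡ 4; y = λ·(8 - 4) - 12 ≡ 6. → (4, 6)
9Q: (4, 6) + (5, 5). λ = (5 - 6)/(5 - 4) ≡ 12/1 mod 13. 1⁻¹ ≡ 1 (mod 13), so λ ≡ 12.
  x = λ² - 4 - 5 = 144 - 9 ≡ 5; y = λ·(4 - 5) - 6 ≡ 8. → (5, 8)
10Q: (5, 8) + (5, 5): same x and y₁ ≡ -y₂, so the sum is O.
11Q: O + (5, 5) = (5, 5) (identity).
12Q: tangent at (5, 5): λ = (3·5² + 6)/(2·5) ≡ 3/10. 10⁻¹ ≡ 4 (mod 13), so λ ≡ 3·4 ≡ 12.
  x = λ² - 5 - 5 = 144 - 10 ≡ 4; y = λ·(5 - 4) - 5 ≡ 7. → (4, 7)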